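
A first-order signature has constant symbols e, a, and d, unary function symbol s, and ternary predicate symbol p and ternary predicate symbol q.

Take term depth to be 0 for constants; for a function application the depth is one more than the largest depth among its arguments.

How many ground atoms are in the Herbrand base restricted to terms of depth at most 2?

First count ground terms of depth ≤ 2.
Write N_k for the number of ground terms of depth ≤ k. A term of depth ≤ k is either a constant or a function symbol applied to arguments of depth ≤ k−1, so N_k = 3 + N_{k-1}.
N_0 = 3
N_1 = 3 + 3 = 6
N_2 = 3 + 6 = 9
So |H| = 9.
For each predicate symbol, the number of ground atoms is |H| raised to its arity; summing:
  p: 9^3 = 729;  q: 9^3 = 729
Total ground atoms: 729 + 729 = 1458.

1458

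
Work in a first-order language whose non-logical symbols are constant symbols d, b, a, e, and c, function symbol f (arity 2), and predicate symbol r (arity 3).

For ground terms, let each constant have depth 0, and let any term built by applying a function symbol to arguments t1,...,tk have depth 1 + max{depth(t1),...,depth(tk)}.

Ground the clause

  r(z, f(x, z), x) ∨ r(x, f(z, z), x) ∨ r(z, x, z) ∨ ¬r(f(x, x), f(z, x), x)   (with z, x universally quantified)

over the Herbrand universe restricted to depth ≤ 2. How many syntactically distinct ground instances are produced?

819025

Ground terms of depth ≤ 2:
  Let N_k = |{terms of depth ≤ k}|. Then N_0 = 5 and N_k = 5 + N_{k-1}^2 for k ≥ 1 (one summand per function symbol, arity giving the exponent).
  N_0 = 5
  N_1 = 5 + 5^2 = 30
  N_2 = 5 + 30^2 = 905
So there are 905 ground terms available for substitution.
There are 2 variables to instantiate (z, x), each occurring in at least one literal, so different choices give different ground instances.
Number of ground instances = 905^2 = 819025.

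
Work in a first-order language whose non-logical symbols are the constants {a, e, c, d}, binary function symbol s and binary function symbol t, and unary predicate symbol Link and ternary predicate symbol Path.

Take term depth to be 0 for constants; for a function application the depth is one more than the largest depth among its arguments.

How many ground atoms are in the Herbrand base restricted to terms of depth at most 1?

46692

First count ground terms of depth ≤ 1.
If N_k denotes the number of depth-≤k ground terms, the 4 constants give N_0 = 4, and each function symbol of arity r contributes N_{k-1}^r new terms at level k: N_k = 4 + N_{k-1}^2 + N_{k-1}^2.
N_0 = 4
N_1 = 4 + 4^2 + 4^2 = 36
So |H| = 36.
Each predicate of arity r yields |H|^r ground atoms (one per choice of an r-tuple from H):
  Link: 36;  Path: 36^3 = 46656
Total ground atoms: 36 + 46656 = 46692.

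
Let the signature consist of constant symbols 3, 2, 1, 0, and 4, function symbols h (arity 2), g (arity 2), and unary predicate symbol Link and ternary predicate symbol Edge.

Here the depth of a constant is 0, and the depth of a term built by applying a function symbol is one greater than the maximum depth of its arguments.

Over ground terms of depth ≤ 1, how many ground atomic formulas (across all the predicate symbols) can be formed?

166430

First count ground terms of depth ≤ 1.
If N_k denotes the number of depth-≤k ground terms, the 5 constants give N_0 = 5, and each function symbol of arity r contributes N_{k-1}^r new terms at level k: N_k = 5 + N_{k-1}^2 + N_{k-1}^2.
N_0 = 5
N_1 = 5 + 5^2 + 5^2 = 55
So |H| = 55.
Each predicate of arity r yields |H|^r ground atoms (one per choice of an r-tuple from H):
  Link: 55;  Edge: 55^3 = 166375
Total ground atoms: 55 + 166375 = 166430.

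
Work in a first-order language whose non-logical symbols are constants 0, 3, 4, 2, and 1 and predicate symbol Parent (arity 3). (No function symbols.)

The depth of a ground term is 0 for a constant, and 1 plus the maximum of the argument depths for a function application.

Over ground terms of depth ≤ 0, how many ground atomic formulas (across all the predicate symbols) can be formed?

First count ground terms of depth ≤ 0.
With no function symbols every ground term is a constant, so there are exactly 5 ground terms at every depth bound.
N_0 = 5
So |H| = 5.
Ground atoms are formed by filling each argument slot of a predicate with a term from H, so an r-ary predicate gives |H|^r atoms:
  Parent: 5^3 = 125
Total ground atoms: 125.

125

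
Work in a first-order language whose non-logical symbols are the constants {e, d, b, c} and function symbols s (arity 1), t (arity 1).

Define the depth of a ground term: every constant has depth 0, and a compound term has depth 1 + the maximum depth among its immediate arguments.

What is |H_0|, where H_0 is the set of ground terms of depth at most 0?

4

Let N_k count ground terms of depth at most k. Each non-constant term of depth ≤ k is some function symbol applied to depth-≤(k−1) arguments, giving N_k = 4 + N_{k-1} + N_{k-1}.
N_0 = 4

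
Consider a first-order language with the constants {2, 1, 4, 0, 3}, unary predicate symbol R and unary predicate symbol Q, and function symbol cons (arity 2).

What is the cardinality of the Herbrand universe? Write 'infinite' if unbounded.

infinite

The signature has at least one function symbol (cons, arity 2) and at least one constant (2).
Iterating cons gives infinitely many distinct ground terms: 2, cons(2, 2), cons(cons(2, 2), cons(2, 2)), ...
So the Herbrand universe is infinite.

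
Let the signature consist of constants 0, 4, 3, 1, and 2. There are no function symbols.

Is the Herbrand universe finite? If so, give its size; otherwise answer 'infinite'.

5

There are no function symbols, so every ground term is one of the 5 constants.
The Herbrand universe is {0, 4, 3, 1, 2}, which is finite with 5 elements.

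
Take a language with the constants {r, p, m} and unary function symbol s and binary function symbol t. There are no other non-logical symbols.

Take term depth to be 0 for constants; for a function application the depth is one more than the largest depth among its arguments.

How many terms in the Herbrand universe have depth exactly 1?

12

Let N_k = |{terms of depth ≤ k}|. Then N_0 = 3 and N_k = 3 + N_{k-1} + N_{k-1}^2 for k ≥ 1 (one summand per function symbol, arity giving the exponent).
N_0 = 3
N_1 = 3 + 3 + 3^2 = 15
Terms of depth exactly 1: N_1 − N_0 = 15 − 3 = 12.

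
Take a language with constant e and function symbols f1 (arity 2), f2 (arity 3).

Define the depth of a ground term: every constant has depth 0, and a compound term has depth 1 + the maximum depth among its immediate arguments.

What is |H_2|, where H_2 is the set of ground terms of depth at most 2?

Count level by level. With function symbols f1/2, f2/3, the terms of depth ≤ k are the 1 constant together with each function applied to depth-≤(k−1) tuples, so N_k = 1 + N_{k-1}^2 + N_{k-1}^3.
N_0 = 1
N_1 = 1 + 1^2 + 1^3 = 3
N_2 = 1 + 3^2 + 3^3 = 37

37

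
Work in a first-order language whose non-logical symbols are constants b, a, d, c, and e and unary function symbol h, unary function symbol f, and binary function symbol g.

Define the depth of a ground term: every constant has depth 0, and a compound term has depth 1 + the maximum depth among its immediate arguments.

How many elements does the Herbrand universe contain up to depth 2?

1685

Write N_k for the number of ground terms of depth ≤ k. A term of depth ≤ k is either a constant or a function symbol applied to arguments of depth ≤ k−1, so N_k = 5 + N_{k-1} + N_{k-1} + N_{k-1}^2.
N_0 = 5
N_1 = 5 + 5 + 5 + 5^2 = 40
N_2 = 5 + 40 + 40 + 40^2 = 1685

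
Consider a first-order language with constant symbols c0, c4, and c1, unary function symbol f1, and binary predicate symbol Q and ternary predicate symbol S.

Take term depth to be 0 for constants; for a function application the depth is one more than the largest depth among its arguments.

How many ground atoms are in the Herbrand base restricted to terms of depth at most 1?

First count ground terms of depth ≤ 1.
Let N_k = |{terms of depth ≤ k}|. Then N_0 = 3 and N_k = 3 + N_{k-1} for k ≥ 1 (one summand per function symbol, arity giving the exponent).
N_0 = 3
N_1 = 3 + 3 = 6
Explicitly: c0, c4, c1, f1(c0), f1(c4), f1(c1).
So |H| = 6.
Ground atoms are formed by filling each argument slot of a predicate with a term from H, so an r-ary predicate gives |H|^r atoms:
  Q: 6^2 = 36;  S: 6^3 = 216
Total ground atoms: 36 + 216 = 252.

252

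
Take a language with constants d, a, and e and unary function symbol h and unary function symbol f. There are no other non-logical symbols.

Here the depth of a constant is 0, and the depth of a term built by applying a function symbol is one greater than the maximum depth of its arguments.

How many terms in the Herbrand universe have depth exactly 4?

Let N_k = |{terms of depth ≤ k}|. Then N_0 = 3 and N_k = 3 + N_{k-1} + N_{k-1} for k ≥ 1 (one summand per function symbol, arity giving the exponent).
N_0 = 3
N_1 = 3 + 3 + 3 = 9
N_2 = 3 + 9 + 9 = 21
N_3 = 3 + 21 + 21 = 45
N_4 = 3 + 45 + 45 = 93
Terms of depth exactly 4: N_4 − N_3 = 93 − 45 = 48.

48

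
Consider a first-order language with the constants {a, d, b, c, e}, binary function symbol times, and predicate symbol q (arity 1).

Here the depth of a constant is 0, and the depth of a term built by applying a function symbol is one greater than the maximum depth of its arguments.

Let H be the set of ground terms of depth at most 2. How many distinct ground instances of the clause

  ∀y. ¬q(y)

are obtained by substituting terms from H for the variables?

Ground terms of depth ≤ 2:
  Write N_k for the number of ground terms of depth ≤ k. A term of depth ≤ k is either a constant or a function symbol applied to arguments of depth ≤ k−1, so N_k = 5 + N_{k-1}^2.
  N_0 = 5
  N_1 = 5 + 5^2 = 30
  N_2 = 5 + 30^2 = 905
So there are 905 ground terms available for substitution.
The variable y ranges independently over the available ground terms, and distinct assignments produce distinct instances.
Number of ground instances = 905.

905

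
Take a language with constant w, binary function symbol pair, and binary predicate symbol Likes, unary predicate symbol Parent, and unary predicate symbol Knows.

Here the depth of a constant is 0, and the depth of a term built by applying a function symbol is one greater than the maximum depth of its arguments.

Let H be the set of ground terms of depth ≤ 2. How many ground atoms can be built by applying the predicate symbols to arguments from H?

First count ground terms of depth ≤ 2.
Let N_k = |{terms of depth ≤ k}|. Then N_0 = 1 and N_k = 1 + N_{k-1}^2 for k ≥ 1 (one summand per function symbol, arity giving the exponent).
N_0 = 1
N_1 = 1 + 1^2 = 2
N_2 = 1 + 2^2 = 5
Explicitly: w, pair(w, w), pair(w, pair(w, w)), pair(pair(w, w), w), pair(pair(w, w), pair(w, w)).
So |H| = 5.
Each predicate of arity r yields |H|^r ground atoms (one per choice of an r-tuple from H):
  Likes: 5^2 = 25;  Parent: 5;  Knows: 5
Total ground atoms: 25 + 5 + 5 = 35.

35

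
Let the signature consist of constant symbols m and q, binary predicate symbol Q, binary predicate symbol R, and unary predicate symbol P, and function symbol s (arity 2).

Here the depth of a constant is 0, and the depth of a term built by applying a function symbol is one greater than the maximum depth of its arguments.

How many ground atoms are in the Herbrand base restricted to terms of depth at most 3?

4183278

First count ground terms of depth ≤ 3.
Count level by level. With function symbols s/2, the terms of depth ≤ k are the 2 constants together with each function applied to depth-≤(k−1) tuples, so N_k = 2 + N_{k-1}^2.
N_0 = 2
N_1 = 2 + 2^2 = 6
N_2 = 2 + 6^2 = 38
N_3 = 2 + 38^2 = 1446
So |H| = 1446.
Each predicate of arity r yields |H|^r ground atoms (one per choice of an r-tuple from H):
  Q: 1446^2 = 2090916;  R: 1446^2 = 2090916;  P: 1446
Total ground atoms: 2090916 + 2090916 + 1446 = 4183278.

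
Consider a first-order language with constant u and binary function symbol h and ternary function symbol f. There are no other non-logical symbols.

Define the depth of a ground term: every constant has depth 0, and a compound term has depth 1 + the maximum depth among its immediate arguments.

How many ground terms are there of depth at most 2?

If N_k denotes the number of depth-≤k ground terms, the 1 constant gives N_0 = 1, and each function symbol of arity r contributes N_{k-1}^r new terms at level k: N_k = 1 + N_{k-1}^2 + N_{k-1}^3.
N_0 = 1
N_1 = 1 + 1^2 + 1^3 = 3
N_2 = 1 + 3^2 + 3^3 = 37

37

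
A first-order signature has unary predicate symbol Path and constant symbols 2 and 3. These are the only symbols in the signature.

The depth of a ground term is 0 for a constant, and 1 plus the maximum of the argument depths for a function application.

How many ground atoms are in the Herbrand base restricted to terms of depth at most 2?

First count ground terms of depth ≤ 2.
With no function symbols every ground term is a constant, so there are exactly 2 ground terms at every depth bound.
N_0 = 2
N_1 = 2
N_2 = 2
Explicitly: 2, 3.
So |H| = 2.
Ground atoms are formed by filling each argument slot of a predicate with a term from H, so an r-ary predicate gives |H|^r atoms:
  Path: 2
Total ground atoms: 2.

2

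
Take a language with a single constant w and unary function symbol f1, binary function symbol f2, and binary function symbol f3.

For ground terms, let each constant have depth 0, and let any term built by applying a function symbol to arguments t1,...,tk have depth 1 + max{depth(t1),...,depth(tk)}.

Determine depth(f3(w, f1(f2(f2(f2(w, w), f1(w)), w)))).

5

depth(f2(w, w)) = 1 + max(0, 0) = 1
depth(f1(w)) = 1 + depth(w) = 1 + 0 = 1
depth(f2(f2(w, w), f1(w))) = 1 + max(1, 1) = 2
depth(f2(f2(f2(w, w), f1(w)), w)) = 1 + max(2, 0) = 3
depth(f1(f2(f2(f2(w, w), f1(w)), w))) = 1 + depth(f2(f2(f2(w, w), f1(w)), w)) = 1 + 3 = 4
depth(f3(w, f1(f2(f2(f2(w, w), f1(w)), w)))) = 1 + max(0, 4) = 5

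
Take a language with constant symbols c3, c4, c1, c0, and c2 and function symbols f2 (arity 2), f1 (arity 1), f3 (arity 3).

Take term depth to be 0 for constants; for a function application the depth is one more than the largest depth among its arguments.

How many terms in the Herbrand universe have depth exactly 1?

Let N_k count ground terms of depth at most k. Each non-constant term of depth ≤ k is some function symbol applied to depth-≤(k−1) arguments, giving N_k = 5 + N_{k-1}^2 + N_{k-1} + N_{k-1}^3.
N_0 = 5
N_1 = 5 + 5^2 + 5 + 5^3 = 160
Terms of depth exactly 1: N_1 − N_0 = 160 − 5 = 155.

155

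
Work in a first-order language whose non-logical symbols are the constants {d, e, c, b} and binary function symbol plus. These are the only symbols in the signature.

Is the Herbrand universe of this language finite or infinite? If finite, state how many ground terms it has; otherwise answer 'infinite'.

infinite

The signature has at least one function symbol (plus, arity 2) and at least one constant (d).
Iterating plus gives infinitely many distinct ground terms: d, plus(d, d), plus(plus(d, d), plus(d, d)), ...
So the Herbrand universe is infinite.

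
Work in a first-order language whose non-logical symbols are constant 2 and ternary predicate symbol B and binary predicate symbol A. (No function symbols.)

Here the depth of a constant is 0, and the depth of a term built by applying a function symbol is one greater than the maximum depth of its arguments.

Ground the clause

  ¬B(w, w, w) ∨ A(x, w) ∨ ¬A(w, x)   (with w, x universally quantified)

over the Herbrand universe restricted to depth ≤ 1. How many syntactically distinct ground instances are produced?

Ground terms of depth ≤ 1:
  With no function symbols every ground term is a constant, so there is exactly 1 ground term at every depth bound.
  N_0 = 1
  N_1 = 1
So there is exactly 1 ground term available for substitution.
The body mentions every one of the 2 quantified variables; since ground terms form a free algebra, no two substitutions collapse to the same formula.
Number of ground instances = 1^2 = 1.

1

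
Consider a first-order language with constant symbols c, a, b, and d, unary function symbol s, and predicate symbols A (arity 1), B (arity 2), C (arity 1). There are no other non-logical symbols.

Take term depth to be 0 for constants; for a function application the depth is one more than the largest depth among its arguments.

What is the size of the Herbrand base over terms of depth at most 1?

First count ground terms of depth ≤ 1.
Let N_k = |{terms of depth ≤ k}|. Then N_0 = 4 and N_k = 4 + N_{k-1} for k ≥ 1 (one summand per function symbol, arity giving the exponent).
N_0 = 4
N_1 = 4 + 4 = 8
So |H| = 8.
Each predicate of arity r yields |H|^r ground atoms (one per choice of an r-tuple from H):
  A: 8;  B: 8^2 = 64;  C: 8
Total ground atoms: 8 + 64 + 8 = 80.

80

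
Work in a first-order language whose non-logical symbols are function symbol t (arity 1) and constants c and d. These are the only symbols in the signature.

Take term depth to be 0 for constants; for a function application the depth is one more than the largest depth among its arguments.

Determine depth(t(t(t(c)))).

depth(t(c)) = 1 + depth(c) = 1 + 0 = 1
depth(t(t(c))) = 1 + depth(t(c)) = 1 + 1 = 2
depth(t(t(t(c)))) = 1 + depth(t(t(c))) = 1 + 2 = 3

3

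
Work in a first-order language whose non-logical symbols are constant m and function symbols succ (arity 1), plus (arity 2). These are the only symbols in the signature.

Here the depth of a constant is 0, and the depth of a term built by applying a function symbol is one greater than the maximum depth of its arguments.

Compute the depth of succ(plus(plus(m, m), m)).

3

depth(plus(m, m)) = 1 + max(0, 0) = 1
depth(plus(plus(m, m), m)) = 1 + max(1, 0) = 2
depth(succ(plus(plus(m, m), m))) = 1 + depth(plus(plus(m, m), m)) = 1 + 2 = 3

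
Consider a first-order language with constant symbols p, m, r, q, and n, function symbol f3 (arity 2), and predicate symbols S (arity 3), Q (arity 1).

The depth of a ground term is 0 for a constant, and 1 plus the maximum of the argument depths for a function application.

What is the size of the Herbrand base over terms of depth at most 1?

27030

First count ground terms of depth ≤ 1.
Let N_k = |{terms of depth ≤ k}|. Then N_0 = 5 and N_k = 5 + N_{k-1}^2 for k ≥ 1 (one summand per function symbol, arity giving the exponent).
N_0 = 5
N_1 = 5 + 5^2 = 30
So |H| = 30.
A ground atom is a predicate applied to a tuple of terms from H, so the count is the sum over predicates of |H|^arity:
  S: 30^3 = 27000;  Q: 30
Total ground atoms: 27000 + 30 = 27030.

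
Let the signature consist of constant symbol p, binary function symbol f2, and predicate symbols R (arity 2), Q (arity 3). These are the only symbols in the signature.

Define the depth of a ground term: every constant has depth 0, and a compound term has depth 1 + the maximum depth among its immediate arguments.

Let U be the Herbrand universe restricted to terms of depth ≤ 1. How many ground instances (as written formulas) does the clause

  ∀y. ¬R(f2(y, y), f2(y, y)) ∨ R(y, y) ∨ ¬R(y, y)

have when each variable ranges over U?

2

Ground terms of depth ≤ 1:
  Write N_k for the number of ground terms of depth ≤ k. A term of depth ≤ k is either a constant or a function symbol applied to arguments of depth ≤ k−1, so N_k = 1 + N_{k-1}^2.
  N_0 = 1
  N_1 = 1 + 1^2 = 2
  Explicitly: p, f2(p, p).
So there are 2 ground terms available for substitution.
The variable y ranges independently over the available ground terms, and distinct assignments produce distinct instances.
Number of ground instances = 2.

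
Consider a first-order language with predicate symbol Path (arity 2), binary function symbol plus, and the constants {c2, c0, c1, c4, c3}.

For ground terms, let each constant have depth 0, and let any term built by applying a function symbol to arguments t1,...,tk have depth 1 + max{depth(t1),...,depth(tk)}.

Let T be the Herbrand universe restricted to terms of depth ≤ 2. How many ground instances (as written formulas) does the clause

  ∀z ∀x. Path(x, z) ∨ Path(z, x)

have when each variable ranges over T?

Ground terms of depth ≤ 2:
  Let N_k count ground terms of depth at most k. Each non-constant term of depth ≤ k is some function symbol applied to depth-≤(k−1) arguments, giving N_k = 5 + N_{k-1}^2.
  N_0 = 5
  N_1 = 5 + 5^2 = 30
  N_2 = 5 + 30^2 = 905
So there are 905 ground terms available for substitution.
Each of z, x ranges independently over the available ground terms, and distinct assignments produce distinct instances.
Number of ground instances = 905^2 = 819025.

819025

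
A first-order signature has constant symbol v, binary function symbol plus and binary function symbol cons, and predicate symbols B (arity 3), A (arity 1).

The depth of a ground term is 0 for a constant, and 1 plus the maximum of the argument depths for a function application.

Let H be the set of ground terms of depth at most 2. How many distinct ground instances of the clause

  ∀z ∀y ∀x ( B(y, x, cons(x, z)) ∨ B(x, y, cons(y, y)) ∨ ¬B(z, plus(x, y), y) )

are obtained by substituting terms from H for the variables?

6859

Ground terms of depth ≤ 2:
  Let N_k count ground terms of depth at most k. Each non-constant term of depth ≤ k is some function symbol applied to depth-≤(k−1) arguments, giving N_k = 1 + N_{k-1}^2 + N_{k-1}^2.
  N_0 = 1
  N_1 = 1 + 1^2 + 1^2 = 3
  N_2 = 1 + 3^2 + 3^2 = 19
So there are 19 ground terms available for substitution.
There are 3 variables to instantiate (z, y, x), each occurring in at least one literal, so different choices give different ground instances.
Number of ground instances = 19^3 = 6859.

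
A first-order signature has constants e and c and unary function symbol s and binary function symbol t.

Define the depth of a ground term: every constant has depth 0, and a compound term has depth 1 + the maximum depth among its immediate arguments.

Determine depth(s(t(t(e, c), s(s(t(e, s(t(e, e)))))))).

7

depth(t(e, c)) = 1 + max(0, 0) = 1
depth(t(e, e)) = 1 + max(0, 0) = 1
depth(s(t(e, e))) = 1 + depth(t(e, e)) = 1 + 1 = 2
depth(t(e, s(t(e, e)))) = 1 + max(0, 2) = 3
depth(s(t(e, s(t(e, e))))) = 1 + depth(t(e, s(t(e, e)))) = 1 + 3 = 4
depth(s(s(t(e, s(t(e, e)))))) = 1 + depth(s(t(e, s(t(e, e))))) = 1 + 4 = 5
depth(t(t(e, c), s(s(t(e, s(t(e, e))))))) = 1 + max(1, 5) = 6
depth(s(t(t(e, c), s(s(t(e, s(t(e, e)))))))) = 1 + depth(t(t(e, c), s(s(t(e, s(t(e, e))))))) = 1 + 6 = 7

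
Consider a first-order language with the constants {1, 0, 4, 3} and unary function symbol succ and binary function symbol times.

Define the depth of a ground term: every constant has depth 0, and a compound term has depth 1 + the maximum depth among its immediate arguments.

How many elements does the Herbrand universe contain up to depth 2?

604

Count level by level. With function symbols succ/1, times/2, the terms of depth ≤ k are the 4 constants together with each function applied to depth-≤(k−1) tuples, so N_k = 4 + N_{k-1} + N_{k-1}^2.
N_0 = 4
N_1 = 4 + 4 + 4^2 = 24
N_2 = 4 + 24 + 24^2 = 604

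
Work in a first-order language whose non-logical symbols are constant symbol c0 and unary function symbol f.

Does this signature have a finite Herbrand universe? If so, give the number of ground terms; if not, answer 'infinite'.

The signature has at least one function symbol (f, arity 1) and at least one constant (c0).
Iterating f gives infinitely many distinct ground terms: c0, f(c0), f(f(c0)), ...
So the Herbrand universe is infinite.

infinite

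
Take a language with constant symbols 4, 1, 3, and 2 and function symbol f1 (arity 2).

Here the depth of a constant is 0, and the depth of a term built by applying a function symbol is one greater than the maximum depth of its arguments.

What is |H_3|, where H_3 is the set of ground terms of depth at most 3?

163220

Count level by level. With function symbols f1/2, the terms of depth ≤ k are the 4 constants together with each function applied to depth-≤(k−1) tuples, so N_k = 4 + N_{k-1}^2.
N_0 = 4
N_1 = 4 + 4^2 = 20
N_2 = 4 + 20^2 = 404
N_3 = 4 + 404^2 = 163220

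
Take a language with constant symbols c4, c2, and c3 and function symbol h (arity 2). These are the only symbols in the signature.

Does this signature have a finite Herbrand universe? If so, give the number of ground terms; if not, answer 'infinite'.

infinite

The signature has at least one function symbol (h, arity 2) and at least one constant (c4).
Iterating h gives infinitely many distinct ground terms: c4, h(c4, c4), h(h(c4, c4), h(c4, c4)), ...
So the Herbrand universe is infinite.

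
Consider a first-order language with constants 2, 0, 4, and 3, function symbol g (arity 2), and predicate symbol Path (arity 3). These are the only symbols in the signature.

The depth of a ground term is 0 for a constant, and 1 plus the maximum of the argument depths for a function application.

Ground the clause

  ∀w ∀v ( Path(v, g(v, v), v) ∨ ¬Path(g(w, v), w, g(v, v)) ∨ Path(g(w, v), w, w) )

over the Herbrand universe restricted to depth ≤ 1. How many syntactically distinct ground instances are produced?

400

Ground terms of depth ≤ 1:
  Let N_k count ground terms of depth at most k. Each non-constant term of depth ≤ k is some function symbol applied to depth-≤(k−1) arguments, giving N_k = 4 + N_{k-1}^2.
  N_0 = 4
  N_1 = 4 + 4^2 = 20
So there are 20 ground terms available for substitution.
There are 2 variables to instantiate (w, v), each occurring in at least one literal, so different choices give different ground instances.
Number of ground instances = 20^2 = 400.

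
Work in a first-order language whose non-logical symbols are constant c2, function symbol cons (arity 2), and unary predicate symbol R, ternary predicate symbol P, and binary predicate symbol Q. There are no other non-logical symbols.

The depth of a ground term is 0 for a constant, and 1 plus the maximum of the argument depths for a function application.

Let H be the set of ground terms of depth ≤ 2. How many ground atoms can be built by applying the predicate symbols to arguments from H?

First count ground terms of depth ≤ 2.
Let N_k = |{terms of depth ≤ k}|. Then N_0 = 1 and N_k = 1 + N_{k-1}^2 for k ≥ 1 (one summand per function symbol, arity giving the exponent).
N_0 = 1
N_1 = 1 + 1^2 = 2
N_2 = 1 + 2^2 = 5
Explicitly: c2, cons(c2, c2), cons(c2, cons(c2, c2)), cons(cons(c2, c2), c2), cons(cons(c2, c2), cons(c2, c2)).
So |H| = 5.
Each predicate of arity r yields |H|^r ground atoms (one per choice of an r-tuple from H):
  R: 5;  P: 5^3 = 125;  Q: 5^2 = 25
Total ground atoms: 5 + 125 + 25 = 155.

155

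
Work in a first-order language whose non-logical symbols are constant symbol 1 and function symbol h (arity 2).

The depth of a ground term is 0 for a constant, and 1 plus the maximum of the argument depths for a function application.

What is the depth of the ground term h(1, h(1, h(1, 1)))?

depth(h(1, 1)) = 1 + max(0, 0) = 1
depth(h(1, h(1, 1))) = 1 + max(0, 1) = 2
depth(h(1, h(1, h(1, 1)))) = 1 + max(0, 2) = 3

3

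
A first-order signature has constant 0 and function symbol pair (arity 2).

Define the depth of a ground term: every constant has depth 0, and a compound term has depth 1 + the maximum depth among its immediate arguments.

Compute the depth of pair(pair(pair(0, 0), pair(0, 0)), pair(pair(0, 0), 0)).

depth(pair(0, 0)) = 1 + max(0, 0) = 1
depth(pair(pair(0, 0), pair(0, 0))) = 1 + max(1, 1) = 2
depth(pair(pair(0, 0), 0)) = 1 + max(1, 0) = 2
depth(pair(pair(pair(0, 0), pair(0, 0)), pair(pair(0, 0), 0))) = 1 + max(2, 2) = 3

3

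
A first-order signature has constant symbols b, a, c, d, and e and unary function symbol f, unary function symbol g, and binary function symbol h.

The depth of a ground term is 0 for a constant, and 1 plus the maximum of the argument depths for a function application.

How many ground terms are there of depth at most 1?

Let N_k = |{terms of depth ≤ k}|. Then N_0 = 5 and N_k = 5 + N_{k-1} + N_{k-1} + N_{k-1}^2 for k ≥ 1 (one summand per function symbol, arity giving the exponent).
N_0 = 5
N_1 = 5 + 5 + 5 + 5^2 = 40

40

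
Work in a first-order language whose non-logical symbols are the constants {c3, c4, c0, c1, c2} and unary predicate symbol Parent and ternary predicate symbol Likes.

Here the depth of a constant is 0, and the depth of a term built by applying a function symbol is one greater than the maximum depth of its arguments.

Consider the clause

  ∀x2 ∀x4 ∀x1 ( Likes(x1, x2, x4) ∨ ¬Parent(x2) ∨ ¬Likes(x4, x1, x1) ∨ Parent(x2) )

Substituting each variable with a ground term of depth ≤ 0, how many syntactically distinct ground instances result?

Ground terms of depth ≤ 0:
  With no function symbols every ground term is a constant, so there are exactly 5 ground terms at every depth bound.
  N_0 = 5
  Explicitly: c3, c4, c0, c1, c2.
So there are 5 ground terms available for substitution.
There are 3 variables to instantiate (x2, x4, x1), each occurring in at least one literal, so different choices give different ground instances.
Number of ground instances = 5^3 = 125.

125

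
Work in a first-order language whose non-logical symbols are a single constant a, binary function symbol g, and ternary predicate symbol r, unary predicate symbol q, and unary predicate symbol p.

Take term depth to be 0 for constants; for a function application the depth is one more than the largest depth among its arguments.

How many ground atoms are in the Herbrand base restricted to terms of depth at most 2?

First count ground terms of depth ≤ 2.
If N_k denotes the number of depth-≤k ground terms, the 1 constant gives N_0 = 1, and each function symbol of arity r contributes N_{k-1}^r new terms at level k: N_k = 1 + N_{k-1}^2.
N_0 = 1
N_1 = 1 + 1^2 = 2
N_2 = 1 + 2^2 = 5
Explicitly: a, g(a, a), g(a, g(a, a)), g(g(a, a), a), g(g(a, a), g(a, a)).
So |H| = 5.
Ground atoms are formed by filling each argument slot of a predicate with a term from H, so an r-ary predicate gives |H|^r atoms:
  r: 5^3 = 125;  q: 5;  p: 5
Total ground atoms: 125 + 5 + 5 = 135.

135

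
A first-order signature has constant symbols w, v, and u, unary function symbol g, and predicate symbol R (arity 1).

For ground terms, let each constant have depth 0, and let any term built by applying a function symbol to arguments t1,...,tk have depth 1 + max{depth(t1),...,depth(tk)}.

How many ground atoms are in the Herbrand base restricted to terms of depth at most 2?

First count ground terms of depth ≤ 2.
Let N_k count ground terms of depth at most k. Each non-constant term of depth ≤ k is some function symbol applied to depth-≤(k−1) arguments, giving N_k = 3 + N_{k-1}.
N_0 = 3
N_1 = 3 + 3 = 6
N_2 = 3 + 6 = 9
So |H| = 9.
A ground atom is a predicate applied to a tuple of terms from H, so the count is the sum over predicates of |H|^arity:
  R: 9
Total ground atoms: 9.

9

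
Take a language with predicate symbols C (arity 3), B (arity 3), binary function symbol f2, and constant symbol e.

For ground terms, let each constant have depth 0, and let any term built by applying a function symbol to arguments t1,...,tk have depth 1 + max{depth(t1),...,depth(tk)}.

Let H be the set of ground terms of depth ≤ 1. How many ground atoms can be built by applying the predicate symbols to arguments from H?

First count ground terms of depth ≤ 1.
Count level by level. With function symbols f2/2, the terms of depth ≤ k are the 1 constant together with each function applied to depth-≤(k−1) tuples, so N_k = 1 + N_{k-1}^2.
N_0 = 1
N_1 = 1 + 1^2 = 2
So |H| = 2.
Each predicate of arity r yields |H|^r ground atoms (one per choice of an r-tuple from H):
  C: 2^3 = 8;  B: 2^3 = 8
Total ground atoms: 8 + 8 = 16.

16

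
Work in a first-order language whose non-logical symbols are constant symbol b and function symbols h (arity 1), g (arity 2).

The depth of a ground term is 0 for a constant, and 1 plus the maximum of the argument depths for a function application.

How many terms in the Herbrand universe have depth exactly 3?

Write N_k for the number of ground terms of depth ≤ k. A term of depth ≤ k is either a constant or a function symbol applied to arguments of depth ≤ k−1, so N_k = 1 + N_{k-1} + N_{k-1}^2.
N_0 = 1
N_1 = 1 + 1 + 1^2 = 3
N_2 = 1 + 3 + 3^2 = 13
N_3 = 1 + 13 + 13^2 = 183
Terms of depth exactly 3: N_3 − N_2 = 183 − 13 = 170.

170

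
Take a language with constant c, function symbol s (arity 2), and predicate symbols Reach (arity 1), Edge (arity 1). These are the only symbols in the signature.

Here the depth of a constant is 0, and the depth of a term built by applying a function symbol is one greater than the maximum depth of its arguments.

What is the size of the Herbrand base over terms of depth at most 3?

First count ground terms of depth ≤ 3.
Write N_k for the number of ground terms of depth ≤ k. A term of depth ≤ k is either a constant or a function symbol applied to arguments of depth ≤ k−1, so N_k = 1 + N_{k-1}^2.
N_0 = 1
N_1 = 1 + 1^2 = 2
N_2 = 1 + 2^2 = 5
N_3 = 1 + 5^2 = 26
So |H| = 26.
Ground atoms are formed by filling each argument slot of a predicate with a term from H, so an r-ary predicate gives |H|^r atoms:
  Reach: 26;  Edge: 26
Total ground atoms: 26 + 26 = 52.

52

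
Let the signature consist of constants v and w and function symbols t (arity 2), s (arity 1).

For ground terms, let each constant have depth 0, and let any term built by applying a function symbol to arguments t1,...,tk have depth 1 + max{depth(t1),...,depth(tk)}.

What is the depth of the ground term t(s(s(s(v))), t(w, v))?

depth(s(v)) = 1 + depth(v) = 1 + 0 = 1
depth(s(s(v))) = 1 + depth(s(v)) = 1 + 1 = 2
depth(s(s(s(v)))) = 1 + depth(s(s(v))) = 1 + 2 = 3
depth(t(w, v)) = 1 + max(0, 0) = 1
depth(t(s(s(s(v))), t(w, v))) = 1 + max(3, 1) = 4

4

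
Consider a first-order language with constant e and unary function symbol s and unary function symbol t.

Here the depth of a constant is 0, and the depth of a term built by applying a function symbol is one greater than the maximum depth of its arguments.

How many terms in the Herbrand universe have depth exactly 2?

Let N_k = |{terms of depth ≤ k}|. Then N_0 = 1 and N_k = 1 + N_{k-1} + N_{k-1} for k ≥ 1 (one summand per function symbol, arity giving the exponent).
N_0 = 1
N_1 = 1 + 1 + 1 = 3
N_2 = 1 + 3 + 3 = 7
Terms of depth exactly 2: N_2 − N_1 = 7 − 3 = 4.

4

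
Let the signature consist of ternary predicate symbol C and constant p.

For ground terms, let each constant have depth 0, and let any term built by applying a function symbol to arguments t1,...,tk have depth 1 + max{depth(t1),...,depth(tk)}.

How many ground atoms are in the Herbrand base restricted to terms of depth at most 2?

1

First count ground terms of depth ≤ 2.
With no function symbols every ground term is a constant, so there is exactly 1 ground term at every depth bound.
N_0 = 1
N_1 = 1
N_2 = 1
Explicitly: p.
So |H| = 1.
Ground atoms are formed by filling each argument slot of a predicate with a term from H, so an r-ary predicate gives |H|^r atoms:
  C: 1^3 = 1
Total ground atoms: 1.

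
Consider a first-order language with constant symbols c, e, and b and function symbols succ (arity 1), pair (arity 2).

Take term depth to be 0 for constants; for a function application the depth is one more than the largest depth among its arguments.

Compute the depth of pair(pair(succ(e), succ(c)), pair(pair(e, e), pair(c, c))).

depth(succ(e)) = 1 + depth(e) = 1 + 0 = 1
depth(succ(c)) = 1 + depth(c) = 1 + 0 = 1
depth(pair(succ(e), succ(c))) = 1 + max(1, 1) = 2
depth(pair(e, e)) = 1 + max(0, 0) = 1
depth(pair(c, c)) = 1 + max(0, 0) = 1
depth(pair(pair(e, e), pair(c, c))) = 1 + max(1, 1) = 2
depth(pair(pair(succ(e), succ(c)), pair(pair(e, e), pair(c, c)))) = 1 + max(2, 2) = 3

3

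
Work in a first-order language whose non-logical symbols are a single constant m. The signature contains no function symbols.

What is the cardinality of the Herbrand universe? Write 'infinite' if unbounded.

1

There are no function symbols, so the only ground term is the single constant.
The Herbrand universe is {m}, finite with 1 element.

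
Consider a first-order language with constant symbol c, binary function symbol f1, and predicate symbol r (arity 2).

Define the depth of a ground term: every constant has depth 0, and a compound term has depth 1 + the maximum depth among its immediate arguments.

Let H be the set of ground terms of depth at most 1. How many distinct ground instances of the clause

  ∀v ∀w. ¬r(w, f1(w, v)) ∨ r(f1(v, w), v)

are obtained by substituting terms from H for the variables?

4

Ground terms of depth ≤ 1:
  Write N_k for the number of ground terms of depth ≤ k. A term of depth ≤ k is either a constant or a function symbol applied to arguments of depth ≤ k−1, so N_k = 1 + N_{k-1}^2.
  N_0 = 1
  N_1 = 1 + 1^2 = 2
  Explicitly: c, f1(c, c).
So there are 2 ground terms available for substitution.
Each of v, w ranges independently over the available ground terms, and distinct assignments produce distinct instances.
Number of ground instances = 2^2 = 4.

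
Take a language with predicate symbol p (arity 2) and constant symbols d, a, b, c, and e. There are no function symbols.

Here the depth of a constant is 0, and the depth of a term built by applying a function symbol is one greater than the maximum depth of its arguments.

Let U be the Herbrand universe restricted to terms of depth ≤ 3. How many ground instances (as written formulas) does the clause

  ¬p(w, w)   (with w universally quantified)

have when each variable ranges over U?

5

Ground terms of depth ≤ 3:
  With no function symbols every ground term is a constant, so there are exactly 5 ground terms at every depth bound.
  N_0 = 5
  N_1 = 5
  N_2 = 5
  N_3 = 5
  Explicitly: d, a, b, c, e.
So there are 5 ground terms available for substitution.
There is 1 variable to instantiate (w),  occurring in at least one literal, so different choices give different ground instances.
Number of ground instances = 5.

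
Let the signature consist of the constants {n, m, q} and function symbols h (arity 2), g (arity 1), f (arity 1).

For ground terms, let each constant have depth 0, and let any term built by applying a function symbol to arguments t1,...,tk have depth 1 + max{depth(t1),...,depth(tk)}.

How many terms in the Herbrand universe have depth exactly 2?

Let N_k count ground terms of depth at most k. Each non-constant term of depth ≤ k is some function symbol applied to depth-≤(k−1) arguments, giving N_k = 3 + N_{k-1}^2 + N_{k-1} + N_{k-1}.
N_0 = 3
N_1 = 3 + 3^2 + 3 + 3 = 18
N_2 = 3 + 18^2 + 18 + 18 = 363
Terms of depth exactly 2: N_2 − N_1 = 363 − 18 = 345.

345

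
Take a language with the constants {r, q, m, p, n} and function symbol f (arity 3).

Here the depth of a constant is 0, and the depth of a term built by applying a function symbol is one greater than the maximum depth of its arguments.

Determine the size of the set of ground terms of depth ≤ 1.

Count level by level. With function symbols f/3, the terms of depth ≤ k are the 5 constants together with each function applied to depth-≤(k−1) tuples, so N_k = 5 + N_{k-1}^3.
N_0 = 5
N_1 = 5 + 5^3 = 130

130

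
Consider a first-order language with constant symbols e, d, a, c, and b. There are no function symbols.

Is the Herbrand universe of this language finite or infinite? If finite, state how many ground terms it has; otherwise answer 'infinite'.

There are no function symbols, so every ground term is one of the 5 constants.
The Herbrand universe is {e, d, a, c, b}, which is finite with 5 elements.

5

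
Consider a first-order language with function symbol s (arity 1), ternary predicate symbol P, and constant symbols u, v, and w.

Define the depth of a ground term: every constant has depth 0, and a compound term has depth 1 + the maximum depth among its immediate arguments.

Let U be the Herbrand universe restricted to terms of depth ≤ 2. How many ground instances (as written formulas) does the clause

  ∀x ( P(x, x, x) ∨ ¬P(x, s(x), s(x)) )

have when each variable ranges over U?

9

Ground terms of depth ≤ 2:
  Write N_k for the number of ground terms of depth ≤ k. A term of depth ≤ k is either a constant or a function symbol applied to arguments of depth ≤ k−1, so N_k = 3 + N_{k-1}.
  N_0 = 3
  N_1 = 3 + 3 = 6
  N_2 = 3 + 6 = 9
  Explicitly: u, v, w, s(u), s(v), s(w), s(s(u)), s(s(v)), s(s(w)).
So there are 9 ground terms available for substitution.
There is 1 variable to instantiate (x),  occurring in at least one literal, so different choices give different ground instances.
Number of ground instances = 9.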